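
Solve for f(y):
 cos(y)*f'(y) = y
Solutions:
 f(y) = C1 + Integral(y/cos(y), y)


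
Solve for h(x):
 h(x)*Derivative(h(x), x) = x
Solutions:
 h(x) = -sqrt(C1 + x^2)
 h(x) = sqrt(C1 + x^2)


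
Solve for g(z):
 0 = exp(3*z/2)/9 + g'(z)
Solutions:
 g(z) = C1 - 2*exp(3*z/2)/27


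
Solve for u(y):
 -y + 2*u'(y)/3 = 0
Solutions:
 u(y) = C1 + 3*y^2/4


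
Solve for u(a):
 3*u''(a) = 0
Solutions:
 u(a) = C1 + C2*a


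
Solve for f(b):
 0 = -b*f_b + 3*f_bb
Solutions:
 f(b) = C1 + C2*erfi(sqrt(6)*b/6)


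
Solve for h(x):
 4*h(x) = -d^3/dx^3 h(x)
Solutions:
 h(x) = C3*exp(-2^(2/3)*x) + (C1*sin(2^(2/3)*sqrt(3)*x/2) + C2*cos(2^(2/3)*sqrt(3)*x/2))*exp(2^(2/3)*x/2)


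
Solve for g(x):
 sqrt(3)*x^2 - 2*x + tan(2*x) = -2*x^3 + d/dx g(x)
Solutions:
 g(x) = C1 + x^4/2 + sqrt(3)*x^3/3 - x^2 - log(cos(2*x))/2


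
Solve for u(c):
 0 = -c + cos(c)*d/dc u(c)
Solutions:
 u(c) = C1 + Integral(c/cos(c), c)


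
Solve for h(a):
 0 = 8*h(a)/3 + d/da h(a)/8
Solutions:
 h(a) = C1*exp(-64*a/3)


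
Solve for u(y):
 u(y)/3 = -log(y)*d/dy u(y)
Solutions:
 u(y) = C1*exp(-li(y)/3)


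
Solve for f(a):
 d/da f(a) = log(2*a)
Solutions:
 f(a) = C1 + a*log(a) - a + a*log(2)


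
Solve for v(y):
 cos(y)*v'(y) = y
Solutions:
 v(y) = C1 + Integral(y/cos(y), y)


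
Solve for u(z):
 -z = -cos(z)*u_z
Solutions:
 u(z) = C1 + Integral(z/cos(z), z)


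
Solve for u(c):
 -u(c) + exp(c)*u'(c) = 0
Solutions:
 u(c) = C1*exp(-exp(-c))


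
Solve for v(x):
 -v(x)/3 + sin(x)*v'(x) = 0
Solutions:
 v(x) = C1*(cos(x) - 1)^(1/6)/(cos(x) + 1)^(1/6)


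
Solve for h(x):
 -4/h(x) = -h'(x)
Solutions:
 h(x) = -sqrt(C1 + 8*x)
 h(x) = sqrt(C1 + 8*x)


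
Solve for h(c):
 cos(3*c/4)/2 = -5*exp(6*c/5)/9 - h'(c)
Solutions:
 h(c) = C1 - 25*exp(6*c/5)/54 - 2*sin(3*c/4)/3


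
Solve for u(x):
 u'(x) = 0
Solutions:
 u(x) = C1


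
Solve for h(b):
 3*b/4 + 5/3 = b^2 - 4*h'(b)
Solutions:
 h(b) = C1 + b^3/12 - 3*b^2/32 - 5*b/12


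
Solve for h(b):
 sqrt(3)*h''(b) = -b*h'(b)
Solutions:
 h(b) = C1 + C2*erf(sqrt(2)*3^(3/4)*b/6)


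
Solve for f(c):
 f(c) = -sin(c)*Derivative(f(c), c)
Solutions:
 f(c) = C1*sqrt(cos(c) + 1)/sqrt(cos(c) - 1)


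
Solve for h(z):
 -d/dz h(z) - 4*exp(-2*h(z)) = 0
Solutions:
 h(z) = log(-sqrt(C1 - 8*z))
 h(z) = log(C1 - 8*z)/2


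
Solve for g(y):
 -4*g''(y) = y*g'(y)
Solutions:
 g(y) = C1 + C2*erf(sqrt(2)*y/4)


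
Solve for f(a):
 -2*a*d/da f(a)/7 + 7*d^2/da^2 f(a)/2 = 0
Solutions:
 f(a) = C1 + C2*erfi(sqrt(2)*a/7)


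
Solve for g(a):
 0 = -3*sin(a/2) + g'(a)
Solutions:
 g(a) = C1 - 6*cos(a/2)


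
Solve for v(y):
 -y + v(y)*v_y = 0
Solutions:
 v(y) = -sqrt(C1 + y^2)
 v(y) = sqrt(C1 + y^2)


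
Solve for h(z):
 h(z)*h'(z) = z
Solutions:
 h(z) = -sqrt(C1 + z^2)
 h(z) = sqrt(C1 + z^2)


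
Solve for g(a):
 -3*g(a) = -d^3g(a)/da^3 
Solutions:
 g(a) = C3*exp(3^(1/3)*a) + (C1*sin(3^(5/6)*a/2) + C2*cos(3^(5/6)*a/2))*exp(-3^(1/3)*a/2)


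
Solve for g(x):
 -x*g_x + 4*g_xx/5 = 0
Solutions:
 g(x) = C1 + C2*erfi(sqrt(10)*x/4)


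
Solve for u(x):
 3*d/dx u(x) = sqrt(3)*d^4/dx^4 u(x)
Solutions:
 u(x) = C1 + C4*exp(3^(1/6)*x) + (C2*sin(3^(2/3)*x/2) + C3*cos(3^(2/3)*x/2))*exp(-3^(1/6)*x/2)


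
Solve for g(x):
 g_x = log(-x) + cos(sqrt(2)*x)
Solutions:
 g(x) = C1 + x*log(-x) - x + sqrt(2)*sin(sqrt(2)*x)/2


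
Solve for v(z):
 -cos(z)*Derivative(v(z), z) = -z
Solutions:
 v(z) = C1 + Integral(z/cos(z), z)


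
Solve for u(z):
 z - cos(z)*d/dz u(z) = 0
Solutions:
 u(z) = C1 + Integral(z/cos(z), z)


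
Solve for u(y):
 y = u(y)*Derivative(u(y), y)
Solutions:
 u(y) = -sqrt(C1 + y^2)
 u(y) = sqrt(C1 + y^2)


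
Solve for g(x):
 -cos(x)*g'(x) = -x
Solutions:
 g(x) = C1 + Integral(x/cos(x), x)


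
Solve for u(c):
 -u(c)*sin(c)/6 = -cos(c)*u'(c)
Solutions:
 u(c) = C1/cos(c)^(1/6)


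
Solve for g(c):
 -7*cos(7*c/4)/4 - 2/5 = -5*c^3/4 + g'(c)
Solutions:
 g(c) = C1 + 5*c^4/16 - 2*c/5 - sin(7*c/4)


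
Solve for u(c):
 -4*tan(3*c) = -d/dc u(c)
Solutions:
 u(c) = C1 - 4*log(cos(3*c))/3


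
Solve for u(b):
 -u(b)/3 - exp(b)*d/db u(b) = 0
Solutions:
 u(b) = C1*exp(exp(-b)/3)


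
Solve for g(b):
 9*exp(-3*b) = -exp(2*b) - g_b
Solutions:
 g(b) = C1 - exp(2*b)/2 + 3*exp(-3*b)


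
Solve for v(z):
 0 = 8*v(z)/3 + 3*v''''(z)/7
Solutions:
 v(z) = (C1*sin(14^(1/4)*sqrt(3)*z/3) + C2*cos(14^(1/4)*sqrt(3)*z/3))*exp(-14^(1/4)*sqrt(3)*z/3) + (C3*sin(14^(1/4)*sqrt(3)*z/3) + C4*cos(14^(1/4)*sqrt(3)*z/3))*exp(14^(1/4)*sqrt(3)*z/3)


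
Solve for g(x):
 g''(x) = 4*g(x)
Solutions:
 g(x) = C1*exp(-2*x) + C2*exp(2*x)


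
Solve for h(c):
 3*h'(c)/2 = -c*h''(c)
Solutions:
 h(c) = C1 + C2/sqrt(c)


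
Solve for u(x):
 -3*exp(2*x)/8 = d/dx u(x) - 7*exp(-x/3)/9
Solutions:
 u(x) = C1 - 3*exp(2*x)/16 - 7*exp(-x/3)/3


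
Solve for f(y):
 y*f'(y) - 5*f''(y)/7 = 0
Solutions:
 f(y) = C1 + C2*erfi(sqrt(70)*y/10)


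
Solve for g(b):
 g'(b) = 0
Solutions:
 g(b) = C1


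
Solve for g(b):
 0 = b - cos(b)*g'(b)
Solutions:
 g(b) = C1 + Integral(b/cos(b), b)


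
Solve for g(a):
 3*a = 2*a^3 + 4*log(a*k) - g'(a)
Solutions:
 g(a) = C1 + a^4/2 - 3*a^2/2 + 4*a*log(a*k) - 4*a


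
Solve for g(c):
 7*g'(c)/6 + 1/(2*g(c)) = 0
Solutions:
 g(c) = -sqrt(C1 - 42*c)/7
 g(c) = sqrt(C1 - 42*c)/7


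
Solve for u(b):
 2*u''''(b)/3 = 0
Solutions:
 u(b) = C1 + C2*b + C3*b^2 + C4*b^3


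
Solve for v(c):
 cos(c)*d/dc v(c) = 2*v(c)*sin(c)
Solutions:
 v(c) = C1/cos(c)^2


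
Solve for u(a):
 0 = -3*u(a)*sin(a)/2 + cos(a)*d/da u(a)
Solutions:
 u(a) = C1/cos(a)^(3/2)


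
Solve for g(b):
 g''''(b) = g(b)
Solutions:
 g(b) = C1*exp(-b) + C2*exp(b) + C3*sin(b) + C4*cos(b)


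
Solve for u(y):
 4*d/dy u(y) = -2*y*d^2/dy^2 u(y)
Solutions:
 u(y) = C1 + C2/y


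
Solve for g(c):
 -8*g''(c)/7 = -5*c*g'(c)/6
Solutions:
 g(c) = C1 + C2*erfi(sqrt(210)*c/24)


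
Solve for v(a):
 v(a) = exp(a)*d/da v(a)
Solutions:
 v(a) = C1*exp(-exp(-a))


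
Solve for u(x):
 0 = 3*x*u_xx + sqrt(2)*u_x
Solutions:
 u(x) = C1 + C2*x^(1 - sqrt(2)/3)


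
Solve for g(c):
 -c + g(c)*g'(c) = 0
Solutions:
 g(c) = -sqrt(C1 + c^2)
 g(c) = sqrt(C1 + c^2)


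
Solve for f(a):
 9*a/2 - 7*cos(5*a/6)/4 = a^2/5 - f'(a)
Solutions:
 f(a) = C1 + a^3/15 - 9*a^2/4 + 21*sin(5*a/6)/10


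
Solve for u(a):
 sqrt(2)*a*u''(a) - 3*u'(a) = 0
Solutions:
 u(a) = C1 + C2*a^(1 + 3*sqrt(2)/2)


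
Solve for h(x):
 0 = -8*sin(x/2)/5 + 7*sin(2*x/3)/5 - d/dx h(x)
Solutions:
 h(x) = C1 + 16*cos(x/2)/5 - 21*cos(2*x/3)/10


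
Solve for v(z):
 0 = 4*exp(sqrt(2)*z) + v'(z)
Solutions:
 v(z) = C1 - 2*sqrt(2)*exp(sqrt(2)*z)


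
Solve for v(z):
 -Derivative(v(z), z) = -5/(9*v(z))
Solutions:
 v(z) = -sqrt(C1 + 10*z)/3
 v(z) = sqrt(C1 + 10*z)/3


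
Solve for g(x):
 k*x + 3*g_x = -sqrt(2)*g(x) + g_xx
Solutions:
 g(x) = C1*exp(x*(3 - sqrt(4*sqrt(2) + 9))/2) + C2*exp(x*(3 + sqrt(4*sqrt(2) + 9))/2) - sqrt(2)*k*x/2 + 3*k/2


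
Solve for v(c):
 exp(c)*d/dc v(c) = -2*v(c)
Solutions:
 v(c) = C1*exp(2*exp(-c))


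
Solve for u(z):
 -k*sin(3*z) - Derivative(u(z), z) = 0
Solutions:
 u(z) = C1 + k*cos(3*z)/3


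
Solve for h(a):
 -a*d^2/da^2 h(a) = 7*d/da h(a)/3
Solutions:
 h(a) = C1 + C2/a^(4/3)


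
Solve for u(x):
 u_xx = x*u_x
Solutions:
 u(x) = C1 + C2*erfi(sqrt(2)*x/2)


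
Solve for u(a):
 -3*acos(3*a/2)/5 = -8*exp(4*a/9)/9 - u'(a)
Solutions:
 u(a) = C1 + 3*a*acos(3*a/2)/5 - sqrt(4 - 9*a^2)/5 - 2*exp(4*a/9)


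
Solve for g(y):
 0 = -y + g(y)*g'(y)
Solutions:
 g(y) = -sqrt(C1 + y^2)
 g(y) = sqrt(C1 + y^2)


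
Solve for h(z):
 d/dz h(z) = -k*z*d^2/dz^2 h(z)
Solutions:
 h(z) = C1 + z^(((re(k) - 1)*re(k) + im(k)^2)/(re(k)^2 + im(k)^2))*(C2*sin(log(z)*Abs(im(k))/(re(k)^2 + im(k)^2)) + C3*cos(log(z)*im(k)/(re(k)^2 + im(k)^2)))


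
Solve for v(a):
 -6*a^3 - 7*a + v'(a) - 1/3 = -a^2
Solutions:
 v(a) = C1 + 3*a^4/2 - a^3/3 + 7*a^2/2 + a/3


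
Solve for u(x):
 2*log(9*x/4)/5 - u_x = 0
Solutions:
 u(x) = C1 + 2*x*log(x)/5 - 4*x*log(2)/5 - 2*x/5 + 4*x*log(3)/5


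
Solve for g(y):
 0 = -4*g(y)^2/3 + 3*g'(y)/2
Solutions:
 g(y) = -9/(C1 + 8*y)


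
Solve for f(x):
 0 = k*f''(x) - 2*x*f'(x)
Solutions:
 f(x) = C1 + C2*erf(x*sqrt(-1/k))/sqrt(-1/k)


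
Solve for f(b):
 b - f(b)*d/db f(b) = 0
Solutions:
 f(b) = -sqrt(C1 + b^2)
 f(b) = sqrt(C1 + b^2)


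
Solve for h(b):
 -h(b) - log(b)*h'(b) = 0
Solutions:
 h(b) = C1*exp(-li(b))


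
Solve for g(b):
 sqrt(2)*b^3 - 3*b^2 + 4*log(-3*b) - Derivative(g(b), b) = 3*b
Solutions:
 g(b) = C1 + sqrt(2)*b^4/4 - b^3 - 3*b^2/2 + 4*b*log(-b) + 4*b*(-1 + log(3))


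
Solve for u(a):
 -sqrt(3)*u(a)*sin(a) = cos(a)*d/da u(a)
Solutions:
 u(a) = C1*cos(a)^(sqrt(3))


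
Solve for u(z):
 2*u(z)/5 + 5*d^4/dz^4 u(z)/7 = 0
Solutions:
 u(z) = (C1*sin(2^(3/4)*sqrt(5)*7^(1/4)*z/10) + C2*cos(2^(3/4)*sqrt(5)*7^(1/4)*z/10))*exp(-2^(3/4)*sqrt(5)*7^(1/4)*z/10) + (C3*sin(2^(3/4)*sqrt(5)*7^(1/4)*z/10) + C4*cos(2^(3/4)*sqrt(5)*7^(1/4)*z/10))*exp(2^(3/4)*sqrt(5)*7^(1/4)*z/10)


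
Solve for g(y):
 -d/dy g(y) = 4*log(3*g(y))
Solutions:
 Integral(1/(log(_y) + log(3)), (_y, g(y)))/4 = C1 - y


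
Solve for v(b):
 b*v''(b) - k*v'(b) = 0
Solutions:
 v(b) = C1 + b^(re(k) + 1)*(C2*sin(log(b)*Abs(im(k))) + C3*cos(log(b)*im(k)))


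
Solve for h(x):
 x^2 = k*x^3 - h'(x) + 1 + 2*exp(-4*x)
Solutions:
 h(x) = C1 + k*x^4/4 - x^3/3 + x - exp(-4*x)/2


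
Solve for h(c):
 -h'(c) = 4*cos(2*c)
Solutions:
 h(c) = C1 - 2*sin(2*c)


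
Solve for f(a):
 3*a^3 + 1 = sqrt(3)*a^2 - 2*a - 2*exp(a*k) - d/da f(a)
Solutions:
 f(a) = C1 - 3*a^4/4 + sqrt(3)*a^3/3 - a^2 - a - 2*exp(a*k)/k


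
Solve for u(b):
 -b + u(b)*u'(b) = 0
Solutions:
 u(b) = -sqrt(C1 + b^2)
 u(b) = sqrt(C1 + b^2)


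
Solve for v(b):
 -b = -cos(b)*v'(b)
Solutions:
 v(b) = C1 + Integral(b/cos(b), b)


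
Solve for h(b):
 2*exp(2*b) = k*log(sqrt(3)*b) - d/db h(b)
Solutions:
 h(b) = C1 + b*k*log(b) + b*k*(-1 + log(3)/2) - exp(2*b)


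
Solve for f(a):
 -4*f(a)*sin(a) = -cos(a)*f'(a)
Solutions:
 f(a) = C1/cos(a)^4


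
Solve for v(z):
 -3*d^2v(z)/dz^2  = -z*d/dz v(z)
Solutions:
 v(z) = C1 + C2*erfi(sqrt(6)*z/6)


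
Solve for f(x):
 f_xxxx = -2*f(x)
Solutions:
 f(x) = (C1*sin(2^(3/4)*x/2) + C2*cos(2^(3/4)*x/2))*exp(-2^(3/4)*x/2) + (C3*sin(2^(3/4)*x/2) + C4*cos(2^(3/4)*x/2))*exp(2^(3/4)*x/2)


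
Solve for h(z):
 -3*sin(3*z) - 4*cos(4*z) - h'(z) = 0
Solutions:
 h(z) = C1 - sin(4*z) + cos(3*z)


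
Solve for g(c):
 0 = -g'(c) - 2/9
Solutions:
 g(c) = C1 - 2*c/9


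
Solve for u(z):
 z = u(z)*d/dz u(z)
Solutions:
 u(z) = -sqrt(C1 + z^2)
 u(z) = sqrt(C1 + z^2)


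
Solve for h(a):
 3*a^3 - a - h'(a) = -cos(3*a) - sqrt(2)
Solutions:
 h(a) = C1 + 3*a^4/4 - a^2/2 + sqrt(2)*a + sin(3*a)/3


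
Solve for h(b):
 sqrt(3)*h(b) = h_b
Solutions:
 h(b) = C1*exp(sqrt(3)*b)


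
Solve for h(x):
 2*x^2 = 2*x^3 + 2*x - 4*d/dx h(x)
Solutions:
 h(x) = C1 + x^4/8 - x^3/6 + x^2/4


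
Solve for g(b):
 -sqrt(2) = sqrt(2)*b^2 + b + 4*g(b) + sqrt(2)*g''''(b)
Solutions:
 g(b) = -sqrt(2)*b^2/4 - b/4 + (C1*sin(2^(7/8)*b/2) + C2*cos(2^(7/8)*b/2))*exp(-2^(7/8)*b/2) + (C3*sin(2^(7/8)*b/2) + C4*cos(2^(7/8)*b/2))*exp(2^(7/8)*b/2) - sqrt(2)/4


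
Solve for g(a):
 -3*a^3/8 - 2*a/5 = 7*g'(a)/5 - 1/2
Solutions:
 g(a) = C1 - 15*a^4/224 - a^2/7 + 5*a/14


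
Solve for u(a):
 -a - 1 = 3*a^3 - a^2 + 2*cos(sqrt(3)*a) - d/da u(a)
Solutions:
 u(a) = C1 + 3*a^4/4 - a^3/3 + a^2/2 + a + 2*sqrt(3)*sin(sqrt(3)*a)/3


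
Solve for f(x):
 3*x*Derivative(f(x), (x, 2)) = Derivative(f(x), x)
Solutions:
 f(x) = C1 + C2*x^(4/3)


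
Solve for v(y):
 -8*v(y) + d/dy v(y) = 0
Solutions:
 v(y) = C1*exp(8*y)


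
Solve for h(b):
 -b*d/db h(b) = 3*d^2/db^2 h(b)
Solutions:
 h(b) = C1 + C2*erf(sqrt(6)*b/6)


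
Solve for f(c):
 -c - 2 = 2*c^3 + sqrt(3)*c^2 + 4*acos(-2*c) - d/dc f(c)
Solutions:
 f(c) = C1 + c^4/2 + sqrt(3)*c^3/3 + c^2/2 + 4*c*acos(-2*c) + 2*c + 2*sqrt(1 - 4*c^2)


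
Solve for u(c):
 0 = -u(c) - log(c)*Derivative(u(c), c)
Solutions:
 u(c) = C1*exp(-li(c))


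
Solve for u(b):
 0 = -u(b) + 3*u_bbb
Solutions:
 u(b) = C3*exp(3^(2/3)*b/3) + (C1*sin(3^(1/6)*b/2) + C2*cos(3^(1/6)*b/2))*exp(-3^(2/3)*b/6)


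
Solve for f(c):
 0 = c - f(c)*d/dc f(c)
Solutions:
 f(c) = -sqrt(C1 + c^2)
 f(c) = sqrt(C1 + c^2)


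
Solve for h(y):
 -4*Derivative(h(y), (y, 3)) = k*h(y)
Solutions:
 h(y) = C1*exp(2^(1/3)*y*(-k)^(1/3)/2) + C2*exp(2^(1/3)*y*(-k)^(1/3)*(-1 + sqrt(3)*I)/4) + C3*exp(-2^(1/3)*y*(-k)^(1/3)*(1 + sqrt(3)*I)/4)


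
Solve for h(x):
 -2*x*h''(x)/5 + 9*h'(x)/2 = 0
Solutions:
 h(x) = C1 + C2*x^(49/4)


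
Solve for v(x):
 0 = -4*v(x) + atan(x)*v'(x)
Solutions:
 v(x) = C1*exp(4*Integral(1/atan(x), x))


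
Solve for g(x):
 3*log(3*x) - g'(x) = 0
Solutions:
 g(x) = C1 + 3*x*log(x) - 3*x + x*log(27)


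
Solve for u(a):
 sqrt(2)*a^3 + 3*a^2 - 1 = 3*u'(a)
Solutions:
 u(a) = C1 + sqrt(2)*a^4/12 + a^3/3 - a/3


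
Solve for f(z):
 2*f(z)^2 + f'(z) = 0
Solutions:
 f(z) = 1/(C1 + 2*z)


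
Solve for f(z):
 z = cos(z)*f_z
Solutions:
 f(z) = C1 + Integral(z/cos(z), z)


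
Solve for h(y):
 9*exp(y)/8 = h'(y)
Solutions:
 h(y) = C1 + 9*exp(y)/8


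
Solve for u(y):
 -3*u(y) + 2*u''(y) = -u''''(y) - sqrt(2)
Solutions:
 u(y) = C1*exp(-y) + C2*exp(y) + C3*sin(sqrt(3)*y) + C4*cos(sqrt(3)*y) + sqrt(2)/3


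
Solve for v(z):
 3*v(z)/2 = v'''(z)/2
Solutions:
 v(z) = C3*exp(3^(1/3)*z) + (C1*sin(3^(5/6)*z/2) + C2*cos(3^(5/6)*z/2))*exp(-3^(1/3)*z/2)


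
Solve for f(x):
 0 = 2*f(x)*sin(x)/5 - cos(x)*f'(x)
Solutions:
 f(x) = C1/cos(x)^(2/5)


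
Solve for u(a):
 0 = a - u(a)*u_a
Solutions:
 u(a) = -sqrt(C1 + a^2)
 u(a) = sqrt(C1 + a^2)


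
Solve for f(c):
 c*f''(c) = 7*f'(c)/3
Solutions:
 f(c) = C1 + C2*c^(10/3)


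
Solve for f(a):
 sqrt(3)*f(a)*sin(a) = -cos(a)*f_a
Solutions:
 f(a) = C1*cos(a)^(sqrt(3))


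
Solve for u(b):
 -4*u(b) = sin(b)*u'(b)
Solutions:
 u(b) = C1*(cos(b)^2 + 2*cos(b) + 1)/(cos(b)^2 - 2*cos(b) + 1)


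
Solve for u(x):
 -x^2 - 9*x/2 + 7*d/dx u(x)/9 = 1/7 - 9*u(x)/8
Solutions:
 u(x) = C1*exp(-81*x/56) + 8*x^2/9 + 2020*x/729 - 739352/413343


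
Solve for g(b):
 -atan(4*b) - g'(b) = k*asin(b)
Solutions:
 g(b) = C1 - b*atan(4*b) - k*(b*asin(b) + sqrt(1 - b^2)) + log(16*b^2 + 1)/8


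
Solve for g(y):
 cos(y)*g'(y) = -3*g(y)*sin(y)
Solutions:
 g(y) = C1*cos(y)^3


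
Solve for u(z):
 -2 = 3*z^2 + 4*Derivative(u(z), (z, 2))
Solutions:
 u(z) = C1 + C2*z - z^4/16 - z^2/4


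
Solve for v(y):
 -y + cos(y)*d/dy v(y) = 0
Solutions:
 v(y) = C1 + Integral(y/cos(y), y)


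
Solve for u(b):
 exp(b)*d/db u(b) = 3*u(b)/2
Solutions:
 u(b) = C1*exp(-3*exp(-b)/2)


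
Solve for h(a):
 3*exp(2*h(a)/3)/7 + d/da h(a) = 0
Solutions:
 h(a) = 3*log(-sqrt(-1/(C1 - 3*a))) - 3*log(2) + 3*log(42)/2
 h(a) = 3*log(-1/(C1 - 3*a))/2 - 3*log(2) + 3*log(42)/2


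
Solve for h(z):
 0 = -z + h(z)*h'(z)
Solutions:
 h(z) = -sqrt(C1 + z^2)
 h(z) = sqrt(C1 + z^2)


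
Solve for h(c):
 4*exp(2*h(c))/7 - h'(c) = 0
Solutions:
 h(c) = log(-1/(C1 + 4*c))/2 - log(2) + log(14)/2
 h(c) = log(-sqrt(-1/(C1 + 4*c))) - log(2) + log(14)/2


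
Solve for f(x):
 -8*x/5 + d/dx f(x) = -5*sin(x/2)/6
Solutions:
 f(x) = C1 + 4*x^2/5 + 5*cos(x/2)/3


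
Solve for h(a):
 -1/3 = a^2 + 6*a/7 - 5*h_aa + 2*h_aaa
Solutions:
 h(a) = C1 + C2*a + C3*exp(5*a/2) + a^4/60 + 29*a^3/525 + 523*a^2/5250


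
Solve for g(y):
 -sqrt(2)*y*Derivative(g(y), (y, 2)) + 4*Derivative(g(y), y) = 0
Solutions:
 g(y) = C1 + C2*y^(1 + 2*sqrt(2))


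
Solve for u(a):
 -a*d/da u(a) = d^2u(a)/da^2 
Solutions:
 u(a) = C1 + C2*erf(sqrt(2)*a/2)


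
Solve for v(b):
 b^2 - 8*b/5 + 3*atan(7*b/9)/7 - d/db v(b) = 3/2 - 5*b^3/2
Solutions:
 v(b) = C1 + 5*b^4/8 + b^3/3 - 4*b^2/5 + 3*b*atan(7*b/9)/7 - 3*b/2 - 27*log(49*b^2 + 81)/98


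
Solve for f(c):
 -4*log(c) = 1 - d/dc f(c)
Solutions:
 f(c) = C1 + 4*c*log(c) - 3*c


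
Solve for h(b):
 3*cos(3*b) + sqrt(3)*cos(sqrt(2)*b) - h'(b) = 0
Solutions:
 h(b) = C1 + sin(3*b) + sqrt(6)*sin(sqrt(2)*b)/2


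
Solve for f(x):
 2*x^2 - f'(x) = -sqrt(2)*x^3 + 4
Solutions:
 f(x) = C1 + sqrt(2)*x^4/4 + 2*x^3/3 - 4*x


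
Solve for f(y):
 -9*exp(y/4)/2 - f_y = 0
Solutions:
 f(y) = C1 - 18*exp(y/4)


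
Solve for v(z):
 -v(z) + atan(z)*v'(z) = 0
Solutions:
 v(z) = C1*exp(Integral(1/atan(z), z))


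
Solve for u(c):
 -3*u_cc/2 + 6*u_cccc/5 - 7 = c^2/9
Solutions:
 u(c) = C1 + C2*c + C3*exp(-sqrt(5)*c/2) + C4*exp(sqrt(5)*c/2) - c^4/162 - 323*c^2/135


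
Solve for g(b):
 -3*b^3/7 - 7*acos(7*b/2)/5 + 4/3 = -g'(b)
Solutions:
 g(b) = C1 + 3*b^4/28 + 7*b*acos(7*b/2)/5 - 4*b/3 - sqrt(4 - 49*b^2)/5


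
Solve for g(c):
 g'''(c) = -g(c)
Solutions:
 g(c) = C3*exp(-c) + (C1*sin(sqrt(3)*c/2) + C2*cos(sqrt(3)*c/2))*exp(c/2)


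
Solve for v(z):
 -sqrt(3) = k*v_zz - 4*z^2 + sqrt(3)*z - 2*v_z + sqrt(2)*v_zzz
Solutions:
 v(z) = C1 + C2*exp(sqrt(2)*z*(-k + sqrt(k^2 + 8*sqrt(2)))/4) + C3*exp(-sqrt(2)*z*(k + sqrt(k^2 + 8*sqrt(2)))/4) - k^2*z - k*z^2 + sqrt(3)*k*z/4 - 2*z^3/3 + sqrt(3)*z^2/4 - 2*sqrt(2)*z + sqrt(3)*z/2


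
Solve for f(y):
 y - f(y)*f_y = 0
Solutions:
 f(y) = -sqrt(C1 + y^2)
 f(y) = sqrt(C1 + y^2)


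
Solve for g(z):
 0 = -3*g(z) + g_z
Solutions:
 g(z) = C1*exp(3*z)


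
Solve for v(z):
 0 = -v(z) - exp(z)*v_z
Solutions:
 v(z) = C1*exp(exp(-z))


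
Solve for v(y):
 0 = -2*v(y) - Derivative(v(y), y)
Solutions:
 v(y) = C1*exp(-2*y)


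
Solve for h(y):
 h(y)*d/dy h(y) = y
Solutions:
 h(y) = -sqrt(C1 + y^2)
 h(y) = sqrt(C1 + y^2)


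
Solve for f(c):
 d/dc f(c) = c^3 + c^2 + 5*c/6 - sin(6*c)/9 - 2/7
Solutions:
 f(c) = C1 + c^4/4 + c^3/3 + 5*c^2/12 - 2*c/7 + cos(6*c)/54


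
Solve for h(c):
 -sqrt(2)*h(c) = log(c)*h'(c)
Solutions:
 h(c) = C1*exp(-sqrt(2)*li(c))


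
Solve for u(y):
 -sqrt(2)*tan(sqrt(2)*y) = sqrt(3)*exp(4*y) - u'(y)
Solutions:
 u(y) = C1 + sqrt(3)*exp(4*y)/4 - log(cos(sqrt(2)*y))


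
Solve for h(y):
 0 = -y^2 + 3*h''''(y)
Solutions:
 h(y) = C1 + C2*y + C3*y^2 + C4*y^3 + y^6/1080


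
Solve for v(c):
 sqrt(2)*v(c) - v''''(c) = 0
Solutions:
 v(c) = C1*exp(-2^(1/8)*c) + C2*exp(2^(1/8)*c) + C3*sin(2^(1/8)*c) + C4*cos(2^(1/8)*c)


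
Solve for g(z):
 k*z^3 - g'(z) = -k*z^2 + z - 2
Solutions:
 g(z) = C1 + k*z^4/4 + k*z^3/3 - z^2/2 + 2*z


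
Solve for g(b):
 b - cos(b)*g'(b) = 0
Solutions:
 g(b) = C1 + Integral(b/cos(b), b)


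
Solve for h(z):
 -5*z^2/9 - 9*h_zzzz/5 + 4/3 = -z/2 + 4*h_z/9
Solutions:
 h(z) = C1 + C4*exp(-20^(1/3)*3^(2/3)*z/9) - 5*z^3/12 + 9*z^2/16 + 3*z + (C2*sin(20^(1/3)*3^(1/6)*z/6) + C3*cos(20^(1/3)*3^(1/6)*z/6))*exp(20^(1/3)*3^(2/3)*z/18)


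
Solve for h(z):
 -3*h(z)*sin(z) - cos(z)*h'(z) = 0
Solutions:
 h(z) = C1*cos(z)^3


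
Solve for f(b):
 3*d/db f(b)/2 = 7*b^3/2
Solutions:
 f(b) = C1 + 7*b^4/12


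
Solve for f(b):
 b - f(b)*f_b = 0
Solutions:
 f(b) = -sqrt(C1 + b^2)
 f(b) = sqrt(C1 + b^2)


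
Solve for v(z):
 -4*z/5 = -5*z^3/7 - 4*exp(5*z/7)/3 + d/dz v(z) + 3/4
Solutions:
 v(z) = C1 + 5*z^4/28 - 2*z^2/5 - 3*z/4 + 28*exp(5*z/7)/15


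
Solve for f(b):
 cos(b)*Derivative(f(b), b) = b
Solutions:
 f(b) = C1 + Integral(b/cos(b), b)


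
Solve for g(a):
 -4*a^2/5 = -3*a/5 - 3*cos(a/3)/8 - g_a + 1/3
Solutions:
 g(a) = C1 + 4*a^3/15 - 3*a^2/10 + a/3 - 9*sin(a/3)/8


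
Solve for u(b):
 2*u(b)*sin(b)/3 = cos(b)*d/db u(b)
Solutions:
 u(b) = C1/cos(b)^(2/3)


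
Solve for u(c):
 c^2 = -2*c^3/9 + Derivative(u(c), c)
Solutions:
 u(c) = C1 + c^4/18 + c^3/3


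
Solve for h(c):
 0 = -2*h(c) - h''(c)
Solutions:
 h(c) = C1*sin(sqrt(2)*c) + C2*cos(sqrt(2)*c)


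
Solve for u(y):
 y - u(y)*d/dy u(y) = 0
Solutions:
 u(y) = -sqrt(C1 + y^2)
 u(y) = sqrt(C1 + y^2)


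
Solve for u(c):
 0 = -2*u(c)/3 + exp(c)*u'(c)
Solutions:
 u(c) = C1*exp(-2*exp(-c)/3)


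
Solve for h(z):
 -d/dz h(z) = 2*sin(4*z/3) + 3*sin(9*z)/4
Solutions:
 h(z) = C1 + 3*cos(4*z/3)/2 + cos(9*z)/12


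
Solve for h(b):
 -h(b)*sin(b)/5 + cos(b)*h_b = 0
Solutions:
 h(b) = C1/cos(b)^(1/5)


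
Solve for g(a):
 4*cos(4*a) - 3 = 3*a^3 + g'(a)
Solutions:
 g(a) = C1 - 3*a^4/4 - 3*a + sin(4*a)


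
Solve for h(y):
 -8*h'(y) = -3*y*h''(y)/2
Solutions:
 h(y) = C1 + C2*y^(19/3)


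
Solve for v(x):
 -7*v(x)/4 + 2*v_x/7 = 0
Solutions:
 v(x) = C1*exp(49*x/8)


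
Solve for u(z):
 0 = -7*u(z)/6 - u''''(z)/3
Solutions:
 u(z) = (C1*sin(14^(1/4)*z/2) + C2*cos(14^(1/4)*z/2))*exp(-14^(1/4)*z/2) + (C3*sin(14^(1/4)*z/2) + C4*cos(14^(1/4)*z/2))*exp(14^(1/4)*z/2)


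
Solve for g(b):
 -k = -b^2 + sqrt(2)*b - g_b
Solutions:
 g(b) = C1 - b^3/3 + sqrt(2)*b^2/2 + b*k


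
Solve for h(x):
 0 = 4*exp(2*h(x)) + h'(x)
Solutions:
 h(x) = log(-sqrt(-1/(C1 - 4*x))) - log(2)/2
 h(x) = log(-1/(C1 - 4*x))/2 - log(2)/2


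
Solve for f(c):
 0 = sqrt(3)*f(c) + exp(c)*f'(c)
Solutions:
 f(c) = C1*exp(sqrt(3)*exp(-c))


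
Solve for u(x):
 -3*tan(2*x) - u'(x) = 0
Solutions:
 u(x) = C1 + 3*log(cos(2*x))/2


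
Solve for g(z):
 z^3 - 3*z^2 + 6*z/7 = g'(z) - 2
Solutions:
 g(z) = C1 + z^4/4 - z^3 + 3*z^2/7 + 2*z


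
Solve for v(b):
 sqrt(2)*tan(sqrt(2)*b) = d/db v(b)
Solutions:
 v(b) = C1 - log(cos(sqrt(2)*b))


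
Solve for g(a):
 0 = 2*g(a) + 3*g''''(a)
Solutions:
 g(a) = (C1*sin(6^(3/4)*a/6) + C2*cos(6^(3/4)*a/6))*exp(-6^(3/4)*a/6) + (C3*sin(6^(3/4)*a/6) + C4*cos(6^(3/4)*a/6))*exp(6^(3/4)*a/6)


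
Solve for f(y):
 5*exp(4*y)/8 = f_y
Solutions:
 f(y) = C1 + 5*exp(4*y)/32


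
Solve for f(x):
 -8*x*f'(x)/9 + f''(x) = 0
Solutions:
 f(x) = C1 + C2*erfi(2*x/3)


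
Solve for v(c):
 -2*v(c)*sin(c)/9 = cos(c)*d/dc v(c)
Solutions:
 v(c) = C1*cos(c)^(2/9)


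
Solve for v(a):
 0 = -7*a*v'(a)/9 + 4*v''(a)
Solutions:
 v(a) = C1 + C2*erfi(sqrt(14)*a/12)


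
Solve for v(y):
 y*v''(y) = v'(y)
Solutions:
 v(y) = C1 + C2*y^2


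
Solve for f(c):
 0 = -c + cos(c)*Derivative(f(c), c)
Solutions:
 f(c) = C1 + Integral(c/cos(c), c)


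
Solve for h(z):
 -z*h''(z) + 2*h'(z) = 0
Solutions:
 h(z) = C1 + C2*z^3


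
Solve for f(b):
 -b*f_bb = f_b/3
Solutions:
 f(b) = C1 + C2*b^(2/3)


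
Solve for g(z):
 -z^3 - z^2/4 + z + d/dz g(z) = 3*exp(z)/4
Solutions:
 g(z) = C1 + z^4/4 + z^3/12 - z^2/2 + 3*exp(z)/4


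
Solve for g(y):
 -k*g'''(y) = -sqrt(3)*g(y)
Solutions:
 g(y) = C1*exp(3^(1/6)*y*(1/k)^(1/3)) + C2*exp(y*(-3^(1/6) + 3^(2/3)*I)*(1/k)^(1/3)/2) + C3*exp(-y*(3^(1/6) + 3^(2/3)*I)*(1/k)^(1/3)/2)


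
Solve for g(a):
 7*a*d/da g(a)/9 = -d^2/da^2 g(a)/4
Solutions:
 g(a) = C1 + C2*erf(sqrt(14)*a/3)


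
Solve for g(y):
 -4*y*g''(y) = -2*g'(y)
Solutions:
 g(y) = C1 + C2*y^(3/2)


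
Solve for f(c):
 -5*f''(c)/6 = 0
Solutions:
 f(c) = C1 + C2*c


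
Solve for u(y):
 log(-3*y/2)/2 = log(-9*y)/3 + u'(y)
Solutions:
 u(y) = C1 + y*log(-y)/6 + y*(-log(24) - 1)/6


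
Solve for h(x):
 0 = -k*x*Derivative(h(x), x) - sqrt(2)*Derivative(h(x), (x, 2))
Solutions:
 h(x) = Piecewise((-2^(3/4)*sqrt(pi)*C1*erf(2^(1/4)*sqrt(k)*x/2)/(2*sqrt(k)) - C2, (k > 0) | (k < 0)), (-C1*x - C2, True))


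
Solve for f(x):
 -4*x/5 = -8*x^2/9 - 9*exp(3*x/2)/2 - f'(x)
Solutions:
 f(x) = C1 - 8*x^3/27 + 2*x^2/5 - 3*exp(3*x/2)


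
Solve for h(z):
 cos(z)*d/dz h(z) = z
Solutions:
 h(z) = C1 + Integral(z/cos(z), z)


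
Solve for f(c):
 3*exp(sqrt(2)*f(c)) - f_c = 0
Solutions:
 f(c) = sqrt(2)*(2*log(-1/(C1 + 3*c)) - log(2))/4


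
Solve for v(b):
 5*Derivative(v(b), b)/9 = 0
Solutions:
 v(b) = C1


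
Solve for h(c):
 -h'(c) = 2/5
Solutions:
 h(c) = C1 - 2*c/5


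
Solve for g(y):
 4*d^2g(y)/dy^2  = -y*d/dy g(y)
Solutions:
 g(y) = C1 + C2*erf(sqrt(2)*y/4)


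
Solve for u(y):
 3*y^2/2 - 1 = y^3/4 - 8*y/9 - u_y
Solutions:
 u(y) = C1 + y^4/16 - y^3/2 - 4*y^2/9 + y


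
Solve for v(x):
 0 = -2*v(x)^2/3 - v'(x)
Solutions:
 v(x) = 3/(C1 + 2*x)


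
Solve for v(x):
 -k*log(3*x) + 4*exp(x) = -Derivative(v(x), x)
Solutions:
 v(x) = C1 + k*x*log(x) + k*x*(-1 + log(3)) - 4*exp(x)


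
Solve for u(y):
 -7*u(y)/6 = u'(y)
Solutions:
 u(y) = C1*exp(-7*y/6)


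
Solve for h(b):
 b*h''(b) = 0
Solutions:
 h(b) = C1 + C2*b


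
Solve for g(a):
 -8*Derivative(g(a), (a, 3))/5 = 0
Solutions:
 g(a) = C1 + C2*a + C3*a^2


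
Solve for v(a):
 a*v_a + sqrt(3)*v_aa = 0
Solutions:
 v(a) = C1 + C2*erf(sqrt(2)*3^(3/4)*a/6)


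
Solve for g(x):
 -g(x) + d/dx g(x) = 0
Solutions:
 g(x) = C1*exp(x)


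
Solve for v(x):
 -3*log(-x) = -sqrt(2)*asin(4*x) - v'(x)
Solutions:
 v(x) = C1 + 3*x*log(-x) - 3*x - sqrt(2)*(x*asin(4*x) + sqrt(1 - 16*x^2)/4)


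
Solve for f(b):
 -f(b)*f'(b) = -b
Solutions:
 f(b) = -sqrt(C1 + b^2)
 f(b) = sqrt(C1 + b^2)


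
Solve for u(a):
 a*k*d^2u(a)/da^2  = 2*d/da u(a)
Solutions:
 u(a) = C1 + a^(((re(k) + 2)*re(k) + im(k)^2)/(re(k)^2 + im(k)^2))*(C2*sin(2*log(a)*Abs(im(k))/(re(k)^2 + im(k)^2)) + C3*cos(2*log(a)*im(k)/(re(k)^2 + im(k)^2)))


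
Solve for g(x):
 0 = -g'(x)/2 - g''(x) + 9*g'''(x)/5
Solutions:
 g(x) = C1 + C2*exp(x*(5 - sqrt(115))/18) + C3*exp(x*(5 + sqrt(115))/18)


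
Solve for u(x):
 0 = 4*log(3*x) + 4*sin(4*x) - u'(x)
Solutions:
 u(x) = C1 + 4*x*log(x) - 4*x + 4*x*log(3) - cos(4*x)


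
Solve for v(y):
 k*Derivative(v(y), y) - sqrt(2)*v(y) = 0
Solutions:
 v(y) = C1*exp(sqrt(2)*y/k)


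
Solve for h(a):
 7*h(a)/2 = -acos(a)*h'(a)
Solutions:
 h(a) = C1*exp(-7*Integral(1/acos(a), a)/2)


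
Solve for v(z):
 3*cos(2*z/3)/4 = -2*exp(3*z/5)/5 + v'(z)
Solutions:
 v(z) = C1 + 2*exp(3*z/5)/3 + 9*sin(2*z/3)/8


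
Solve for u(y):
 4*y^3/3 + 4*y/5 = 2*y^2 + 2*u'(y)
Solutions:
 u(y) = C1 + y^4/6 - y^3/3 + y^2/5


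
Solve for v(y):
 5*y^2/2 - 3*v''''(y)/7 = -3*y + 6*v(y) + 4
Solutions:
 v(y) = 5*y^2/12 + y/2 + (C1*sin(2^(3/4)*7^(1/4)*y/2) + C2*cos(2^(3/4)*7^(1/4)*y/2))*exp(-2^(3/4)*7^(1/4)*y/2) + (C3*sin(2^(3/4)*7^(1/4)*y/2) + C4*cos(2^(3/4)*7^(1/4)*y/2))*exp(2^(3/4)*7^(1/4)*y/2) - 2/3


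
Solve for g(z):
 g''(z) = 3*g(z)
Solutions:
 g(z) = C1*exp(-sqrt(3)*z) + C2*exp(sqrt(3)*z)


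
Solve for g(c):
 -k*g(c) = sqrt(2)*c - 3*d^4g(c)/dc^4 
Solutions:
 g(c) = C1*exp(-3^(3/4)*c*k^(1/4)/3) + C2*exp(3^(3/4)*c*k^(1/4)/3) + C3*exp(-3^(3/4)*I*c*k^(1/4)/3) + C4*exp(3^(3/4)*I*c*k^(1/4)/3) - sqrt(2)*c/k


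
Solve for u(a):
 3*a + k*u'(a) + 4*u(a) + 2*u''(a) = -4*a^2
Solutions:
 u(a) = C1*exp(a*(-k + sqrt(k^2 - 32))/4) + C2*exp(-a*(k + sqrt(k^2 - 32))/4) - a^2 + a*k/2 - 3*a/4 - k^2/8 + 3*k/16 + 1


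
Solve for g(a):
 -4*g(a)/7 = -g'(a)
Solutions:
 g(a) = C1*exp(4*a/7)


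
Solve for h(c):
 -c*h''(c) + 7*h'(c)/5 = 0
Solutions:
 h(c) = C1 + C2*c^(12/5)


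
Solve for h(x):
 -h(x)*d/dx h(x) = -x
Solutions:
 h(x) = -sqrt(C1 + x^2)
 h(x) = sqrt(C1 + x^2)


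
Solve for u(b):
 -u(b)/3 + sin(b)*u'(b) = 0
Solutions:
 u(b) = C1*(cos(b) - 1)^(1/6)/(cos(b) + 1)^(1/6)


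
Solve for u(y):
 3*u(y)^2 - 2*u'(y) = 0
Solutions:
 u(y) = -2/(C1 + 3*y)


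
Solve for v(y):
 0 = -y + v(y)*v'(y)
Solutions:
 v(y) = -sqrt(C1 + y^2)
 v(y) = sqrt(C1 + y^2)


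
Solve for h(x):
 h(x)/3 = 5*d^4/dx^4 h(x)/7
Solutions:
 h(x) = C1*exp(-15^(3/4)*7^(1/4)*x/15) + C2*exp(15^(3/4)*7^(1/4)*x/15) + C3*sin(15^(3/4)*7^(1/4)*x/15) + C4*cos(15^(3/4)*7^(1/4)*x/15)


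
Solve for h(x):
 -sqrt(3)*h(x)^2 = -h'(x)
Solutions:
 h(x) = -1/(C1 + sqrt(3)*x)


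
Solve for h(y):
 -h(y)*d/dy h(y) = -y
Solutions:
 h(y) = -sqrt(C1 + y^2)
 h(y) = sqrt(C1 + y^2)


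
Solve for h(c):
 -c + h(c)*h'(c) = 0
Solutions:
 h(c) = -sqrt(C1 + c^2)
 h(c) = sqrt(C1 + c^2)


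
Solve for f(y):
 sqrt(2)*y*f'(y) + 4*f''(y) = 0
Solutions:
 f(y) = C1 + C2*erf(2^(3/4)*y/4)


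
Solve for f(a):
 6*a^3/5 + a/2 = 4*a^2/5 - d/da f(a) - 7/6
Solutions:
 f(a) = C1 - 3*a^4/10 + 4*a^3/15 - a^2/4 - 7*a/6


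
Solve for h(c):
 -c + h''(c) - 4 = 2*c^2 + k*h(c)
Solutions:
 h(c) = C1*exp(-c*sqrt(k)) + C2*exp(c*sqrt(k)) - 2*c^2/k - c/k - 4/k - 4/k^2


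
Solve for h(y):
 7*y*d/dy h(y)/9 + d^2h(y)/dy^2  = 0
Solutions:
 h(y) = C1 + C2*erf(sqrt(14)*y/6)


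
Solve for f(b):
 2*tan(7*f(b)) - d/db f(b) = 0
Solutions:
 f(b) = -asin(C1*exp(14*b))/7 + pi/7
 f(b) = asin(C1*exp(14*b))/7


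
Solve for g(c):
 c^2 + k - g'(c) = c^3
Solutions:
 g(c) = C1 - c^4/4 + c^3/3 + c*k


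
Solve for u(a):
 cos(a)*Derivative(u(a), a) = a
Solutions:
 u(a) = C1 + Integral(a/cos(a), a)


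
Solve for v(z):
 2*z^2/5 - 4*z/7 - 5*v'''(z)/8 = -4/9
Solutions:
 v(z) = C1 + C2*z + C3*z^2 + 4*z^5/375 - 4*z^4/105 + 16*z^3/135


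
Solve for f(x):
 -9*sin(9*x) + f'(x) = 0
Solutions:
 f(x) = C1 - cos(9*x)


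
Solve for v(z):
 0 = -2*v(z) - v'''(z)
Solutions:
 v(z) = C3*exp(-2^(1/3)*z) + (C1*sin(2^(1/3)*sqrt(3)*z/2) + C2*cos(2^(1/3)*sqrt(3)*z/2))*exp(2^(1/3)*z/2)


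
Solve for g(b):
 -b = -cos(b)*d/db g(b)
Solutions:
 g(b) = C1 + Integral(b/cos(b), b)


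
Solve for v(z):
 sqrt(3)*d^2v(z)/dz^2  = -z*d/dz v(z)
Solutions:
 v(z) = C1 + C2*erf(sqrt(2)*3^(3/4)*z/6)


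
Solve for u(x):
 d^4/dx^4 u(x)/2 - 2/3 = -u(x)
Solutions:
 u(x) = (C1*sin(2^(3/4)*x/2) + C2*cos(2^(3/4)*x/2))*exp(-2^(3/4)*x/2) + (C3*sin(2^(3/4)*x/2) + C4*cos(2^(3/4)*x/2))*exp(2^(3/4)*x/2) + 2/3


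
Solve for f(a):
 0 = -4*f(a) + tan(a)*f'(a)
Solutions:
 f(a) = C1*sin(a)^4


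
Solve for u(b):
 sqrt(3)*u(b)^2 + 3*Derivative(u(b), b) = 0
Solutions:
 u(b) = 3/(C1 + sqrt(3)*b)


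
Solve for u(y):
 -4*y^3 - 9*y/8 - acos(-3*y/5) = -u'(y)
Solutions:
 u(y) = C1 + y^4 + 9*y^2/16 + y*acos(-3*y/5) + sqrt(25 - 9*y^2)/3


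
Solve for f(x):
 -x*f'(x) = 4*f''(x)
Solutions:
 f(x) = C1 + C2*erf(sqrt(2)*x/4)


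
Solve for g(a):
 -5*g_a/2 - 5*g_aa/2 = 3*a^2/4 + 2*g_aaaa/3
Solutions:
 g(a) = C1 + C2*exp(-5^(1/3)*a*(-(3 + sqrt(14))^(1/3) + 5^(1/3)/(3 + sqrt(14))^(1/3))/4)*sin(sqrt(3)*5^(1/3)*a*(5^(1/3)/(3 + sqrt(14))^(1/3) + (3 + sqrt(14))^(1/3))/4) + C3*exp(-5^(1/3)*a*(-(3 + sqrt(14))^(1/3) + 5^(1/3)/(3 + sqrt(14))^(1/3))/4)*cos(sqrt(3)*5^(1/3)*a*(5^(1/3)/(3 + sqrt(14))^(1/3) + (3 + sqrt(14))^(1/3))/4) + C4*exp(5^(1/3)*a*(-(3 + sqrt(14))^(1/3) + 5^(1/3)/(3 + sqrt(14))^(1/3))/2) - a^3/10 + 3*a^2/10 - 3*a/5


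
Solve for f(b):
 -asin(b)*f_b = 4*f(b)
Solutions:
 f(b) = C1*exp(-4*Integral(1/asin(b), b))


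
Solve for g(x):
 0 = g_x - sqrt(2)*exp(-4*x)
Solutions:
 g(x) = C1 - sqrt(2)*exp(-4*x)/4


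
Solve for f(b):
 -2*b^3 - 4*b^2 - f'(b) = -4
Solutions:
 f(b) = C1 - b^4/2 - 4*b^3/3 + 4*b


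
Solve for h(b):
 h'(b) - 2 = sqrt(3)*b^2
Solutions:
 h(b) = C1 + sqrt(3)*b^3/3 + 2*b


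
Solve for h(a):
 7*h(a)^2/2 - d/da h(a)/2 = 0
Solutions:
 h(a) = -1/(C1 + 7*a)


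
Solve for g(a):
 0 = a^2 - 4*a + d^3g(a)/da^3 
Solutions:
 g(a) = C1 + C2*a + C3*a^2 - a^5/60 + a^4/6


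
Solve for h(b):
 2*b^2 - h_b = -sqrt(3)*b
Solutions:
 h(b) = C1 + 2*b^3/3 + sqrt(3)*b^2/2


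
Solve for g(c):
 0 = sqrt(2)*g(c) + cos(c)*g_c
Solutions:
 g(c) = C1*(sin(c) - 1)^(sqrt(2)/2)/(sin(c) + 1)^(sqrt(2)/2)


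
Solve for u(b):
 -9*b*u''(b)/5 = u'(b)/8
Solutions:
 u(b) = C1 + C2*b^(67/72)


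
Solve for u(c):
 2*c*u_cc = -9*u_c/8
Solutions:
 u(c) = C1 + C2*c^(7/16)


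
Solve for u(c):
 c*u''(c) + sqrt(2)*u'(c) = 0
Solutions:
 u(c) = C1 + C2*c^(1 - sqrt(2))


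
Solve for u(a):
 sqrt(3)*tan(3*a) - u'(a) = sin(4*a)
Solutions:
 u(a) = C1 - sqrt(3)*log(cos(3*a))/3 + cos(4*a)/4


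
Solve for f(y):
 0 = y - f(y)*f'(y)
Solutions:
 f(y) = -sqrt(C1 + y^2)
 f(y) = sqrt(C1 + y^2)


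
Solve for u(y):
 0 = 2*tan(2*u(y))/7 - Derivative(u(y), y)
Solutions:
 u(y) = -asin(C1*exp(4*y/7))/2 + pi/2
 u(y) = asin(C1*exp(4*y/7))/2


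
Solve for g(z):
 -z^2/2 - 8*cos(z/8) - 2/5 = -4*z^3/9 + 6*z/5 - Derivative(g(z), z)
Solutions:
 g(z) = C1 - z^4/9 + z^3/6 + 3*z^2/5 + 2*z/5 + 64*sin(z/8)


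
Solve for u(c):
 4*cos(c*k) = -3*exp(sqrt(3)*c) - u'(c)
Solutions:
 u(c) = C1 - sqrt(3)*exp(sqrt(3)*c) - 4*sin(c*k)/k


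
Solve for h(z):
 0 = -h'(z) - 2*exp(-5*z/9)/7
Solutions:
 h(z) = C1 + 18*exp(-5*z/9)/35


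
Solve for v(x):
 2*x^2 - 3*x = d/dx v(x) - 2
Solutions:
 v(x) = C1 + 2*x^3/3 - 3*x^2/2 + 2*x


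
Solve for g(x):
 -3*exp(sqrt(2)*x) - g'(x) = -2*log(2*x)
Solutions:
 g(x) = C1 + 2*x*log(x) + 2*x*(-1 + log(2)) - 3*sqrt(2)*exp(sqrt(2)*x)/2


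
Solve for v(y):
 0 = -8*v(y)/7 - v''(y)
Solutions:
 v(y) = C1*sin(2*sqrt(14)*y/7) + C2*cos(2*sqrt(14)*y/7)


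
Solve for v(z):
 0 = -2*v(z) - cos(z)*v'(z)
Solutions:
 v(z) = C1*(sin(z) - 1)/(sin(z) + 1)


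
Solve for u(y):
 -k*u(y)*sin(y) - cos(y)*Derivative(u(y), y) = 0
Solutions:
 u(y) = C1*exp(k*log(cos(y)))


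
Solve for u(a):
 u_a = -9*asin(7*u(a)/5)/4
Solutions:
 Integral(1/asin(7*_y/5), (_y, u(a))) = C1 - 9*a/4


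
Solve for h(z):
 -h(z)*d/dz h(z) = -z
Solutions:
 h(z) = -sqrt(C1 + z^2)
 h(z) = sqrt(C1 + z^2)


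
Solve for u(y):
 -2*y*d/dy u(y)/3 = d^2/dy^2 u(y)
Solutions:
 u(y) = C1 + C2*erf(sqrt(3)*y/3)


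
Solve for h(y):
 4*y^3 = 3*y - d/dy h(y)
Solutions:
 h(y) = C1 - y^4 + 3*y^2/2


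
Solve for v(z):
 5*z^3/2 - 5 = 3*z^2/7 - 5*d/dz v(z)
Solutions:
 v(z) = C1 - z^4/8 + z^3/35 + z


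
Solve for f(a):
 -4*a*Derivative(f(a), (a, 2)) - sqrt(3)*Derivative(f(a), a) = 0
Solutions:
 f(a) = C1 + C2*a^(1 - sqrt(3)/4)


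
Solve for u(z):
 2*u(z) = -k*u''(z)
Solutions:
 u(z) = C1*exp(-sqrt(2)*z*sqrt(-1/k)) + C2*exp(sqrt(2)*z*sqrt(-1/k))


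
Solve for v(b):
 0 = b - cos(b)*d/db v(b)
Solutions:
 v(b) = C1 + Integral(b/cos(b), b)


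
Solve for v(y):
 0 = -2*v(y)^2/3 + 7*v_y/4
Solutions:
 v(y) = -21/(C1 + 8*y)


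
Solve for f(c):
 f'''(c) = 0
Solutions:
 f(c) = C1 + C2*c + C3*c^2


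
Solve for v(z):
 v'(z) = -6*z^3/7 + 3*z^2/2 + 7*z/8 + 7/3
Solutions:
 v(z) = C1 - 3*z^4/14 + z^3/2 + 7*z^2/16 + 7*z/3


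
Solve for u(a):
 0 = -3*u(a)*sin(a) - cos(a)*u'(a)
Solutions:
 u(a) = C1*cos(a)^3


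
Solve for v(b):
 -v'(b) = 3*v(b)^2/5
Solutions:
 v(b) = 5/(C1 + 3*b)


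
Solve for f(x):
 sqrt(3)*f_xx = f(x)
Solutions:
 f(x) = C1*exp(-3^(3/4)*x/3) + C2*exp(3^(3/4)*x/3)


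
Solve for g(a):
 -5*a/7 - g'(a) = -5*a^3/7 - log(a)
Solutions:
 g(a) = C1 + 5*a^4/28 - 5*a^2/14 + a*log(a) - a


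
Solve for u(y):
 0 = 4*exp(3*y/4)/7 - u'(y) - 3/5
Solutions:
 u(y) = C1 - 3*y/5 + 16*exp(3*y/4)/21


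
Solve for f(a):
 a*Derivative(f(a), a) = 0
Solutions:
 f(a) = C1


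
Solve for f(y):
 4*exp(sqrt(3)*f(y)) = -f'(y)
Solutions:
 f(y) = sqrt(3)*(2*log(1/(C1 + 4*y)) - log(3))/6


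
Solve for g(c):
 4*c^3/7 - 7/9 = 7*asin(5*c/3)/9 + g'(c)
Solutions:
 g(c) = C1 + c^4/7 - 7*c*asin(5*c/3)/9 - 7*c/9 - 7*sqrt(9 - 25*c^2)/45


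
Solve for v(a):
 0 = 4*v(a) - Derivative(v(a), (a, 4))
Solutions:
 v(a) = C1*exp(-sqrt(2)*a) + C2*exp(sqrt(2)*a) + C3*sin(sqrt(2)*a) + C4*cos(sqrt(2)*a)


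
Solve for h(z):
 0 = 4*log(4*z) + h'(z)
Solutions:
 h(z) = C1 - 4*z*log(z) - z*log(256) + 4*z


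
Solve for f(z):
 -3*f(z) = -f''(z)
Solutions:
 f(z) = C1*exp(-sqrt(3)*z) + C2*exp(sqrt(3)*z)


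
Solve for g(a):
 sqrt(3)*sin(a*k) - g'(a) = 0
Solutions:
 g(a) = C1 - sqrt(3)*cos(a*k)/k


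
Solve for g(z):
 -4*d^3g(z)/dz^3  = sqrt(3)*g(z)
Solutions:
 g(z) = C3*exp(-2^(1/3)*3^(1/6)*z/2) + (C1*sin(2^(1/3)*3^(2/3)*z/4) + C2*cos(2^(1/3)*3^(2/3)*z/4))*exp(2^(1/3)*3^(1/6)*z/4)


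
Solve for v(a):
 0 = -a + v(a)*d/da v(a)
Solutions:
 v(a) = -sqrt(C1 + a^2)
 v(a) = sqrt(C1 + a^2)


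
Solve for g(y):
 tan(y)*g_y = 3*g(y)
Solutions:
 g(y) = C1*sin(y)^3


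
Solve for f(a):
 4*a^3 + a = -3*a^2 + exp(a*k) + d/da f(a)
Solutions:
 f(a) = C1 + a^4 + a^3 + a^2/2 - exp(a*k)/k


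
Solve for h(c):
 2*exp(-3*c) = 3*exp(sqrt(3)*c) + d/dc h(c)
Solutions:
 h(c) = C1 - sqrt(3)*exp(sqrt(3)*c) - 2*exp(-3*c)/3


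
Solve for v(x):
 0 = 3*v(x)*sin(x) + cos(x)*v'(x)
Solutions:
 v(x) = C1*cos(x)^3


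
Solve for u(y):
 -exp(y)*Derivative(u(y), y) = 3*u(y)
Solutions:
 u(y) = C1*exp(3*exp(-y))


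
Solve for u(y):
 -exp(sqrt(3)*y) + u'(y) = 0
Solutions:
 u(y) = C1 + sqrt(3)*exp(sqrt(3)*y)/3


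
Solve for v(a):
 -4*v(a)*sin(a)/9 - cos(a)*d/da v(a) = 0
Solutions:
 v(a) = C1*cos(a)^(4/9)


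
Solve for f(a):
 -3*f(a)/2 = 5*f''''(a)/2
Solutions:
 f(a) = (C1*sin(sqrt(2)*3^(1/4)*5^(3/4)*a/10) + C2*cos(sqrt(2)*3^(1/4)*5^(3/4)*a/10))*exp(-sqrt(2)*3^(1/4)*5^(3/4)*a/10) + (C3*sin(sqrt(2)*3^(1/4)*5^(3/4)*a/10) + C4*cos(sqrt(2)*3^(1/4)*5^(3/4)*a/10))*exp(sqrt(2)*3^(1/4)*5^(3/4)*a/10)


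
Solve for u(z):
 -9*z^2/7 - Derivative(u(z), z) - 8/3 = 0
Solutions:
 u(z) = C1 - 3*z^3/7 - 8*z/3


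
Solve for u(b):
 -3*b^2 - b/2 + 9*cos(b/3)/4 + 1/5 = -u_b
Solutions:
 u(b) = C1 + b^3 + b^2/4 - b/5 - 27*sin(b/3)/4


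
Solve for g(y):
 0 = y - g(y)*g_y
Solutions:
 g(y) = -sqrt(C1 + y^2)
 g(y) = sqrt(C1 + y^2)


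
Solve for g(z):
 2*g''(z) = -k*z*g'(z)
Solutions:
 g(z) = Piecewise((-sqrt(pi)*C1*erf(sqrt(k)*z/2)/sqrt(k) - C2, (k > 0) | (k < 0)), (-C1*z - C2, True))


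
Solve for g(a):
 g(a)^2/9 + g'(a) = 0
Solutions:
 g(a) = 9/(C1 + a)


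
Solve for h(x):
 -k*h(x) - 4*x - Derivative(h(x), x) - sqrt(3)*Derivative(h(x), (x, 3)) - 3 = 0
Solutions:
 h(x) = C1*exp(x*(-2^(2/3)*3^(1/6)*(9*k + sqrt(81*k^2 + 4*sqrt(3)))^(1/3) + 2*6^(1/3)/(9*k + sqrt(81*k^2 + 4*sqrt(3)))^(1/3))/6) + C2*exp(x*(2^(2/3)*3^(1/6)*(9*k + sqrt(81*k^2 + 4*sqrt(3)))^(1/3) - 6^(2/3)*I*(9*k + sqrt(81*k^2 + 4*sqrt(3)))^(1/3) + 16*sqrt(3)/((9*k + sqrt(81*k^2 + 4*sqrt(3)))^(1/3)*(-2^(2/3)*3^(1/6) + 6^(2/3)*I)))/12) + C3*exp(x*(2^(2/3)*3^(1/6)*(9*k + sqrt(81*k^2 + 4*sqrt(3)))^(1/3) + 6^(2/3)*I*(9*k + sqrt(81*k^2 + 4*sqrt(3)))^(1/3) - 16*sqrt(3)/((9*k + sqrt(81*k^2 + 4*sqrt(3)))^(1/3)*(2^(2/3)*3^(1/6) + 6^(2/3)*I)))/12) - 4*x/k - 3/k + 4/k^2


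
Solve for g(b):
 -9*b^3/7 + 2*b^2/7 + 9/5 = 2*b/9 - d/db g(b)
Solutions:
 g(b) = C1 + 9*b^4/28 - 2*b^3/21 + b^2/9 - 9*b/5


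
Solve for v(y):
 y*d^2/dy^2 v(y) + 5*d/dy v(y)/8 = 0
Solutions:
 v(y) = C1 + C2*y^(3/8)


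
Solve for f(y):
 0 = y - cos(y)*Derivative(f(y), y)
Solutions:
 f(y) = C1 + Integral(y/cos(y), y)


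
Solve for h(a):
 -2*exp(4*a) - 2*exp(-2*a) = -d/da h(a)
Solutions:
 h(a) = C1 + exp(4*a)/2 - exp(-2*a)


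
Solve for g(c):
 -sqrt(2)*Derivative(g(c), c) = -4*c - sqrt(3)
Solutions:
 g(c) = C1 + sqrt(2)*c^2 + sqrt(6)*c/2


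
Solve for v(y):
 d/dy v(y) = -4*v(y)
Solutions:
 v(y) = C1*exp(-4*y)


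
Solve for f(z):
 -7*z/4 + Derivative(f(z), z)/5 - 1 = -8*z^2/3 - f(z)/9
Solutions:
 f(z) = C1*exp(-5*z/9) - 24*z^2 + 2043*z/20 - 17487/100
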